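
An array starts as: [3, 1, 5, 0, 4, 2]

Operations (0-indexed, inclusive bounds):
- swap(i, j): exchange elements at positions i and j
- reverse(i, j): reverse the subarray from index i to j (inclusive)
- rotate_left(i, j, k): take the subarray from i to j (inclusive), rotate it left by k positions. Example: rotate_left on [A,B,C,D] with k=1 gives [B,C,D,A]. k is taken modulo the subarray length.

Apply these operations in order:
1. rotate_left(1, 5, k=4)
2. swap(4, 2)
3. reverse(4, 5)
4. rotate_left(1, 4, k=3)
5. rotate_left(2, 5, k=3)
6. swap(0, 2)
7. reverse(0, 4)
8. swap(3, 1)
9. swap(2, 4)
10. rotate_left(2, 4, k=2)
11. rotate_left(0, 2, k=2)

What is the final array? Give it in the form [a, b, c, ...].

Answer: [3, 0, 4, 1, 2, 5]

Derivation:
After 1 (rotate_left(1, 5, k=4)): [3, 2, 1, 5, 0, 4]
After 2 (swap(4, 2)): [3, 2, 0, 5, 1, 4]
After 3 (reverse(4, 5)): [3, 2, 0, 5, 4, 1]
After 4 (rotate_left(1, 4, k=3)): [3, 4, 2, 0, 5, 1]
After 5 (rotate_left(2, 5, k=3)): [3, 4, 1, 2, 0, 5]
After 6 (swap(0, 2)): [1, 4, 3, 2, 0, 5]
After 7 (reverse(0, 4)): [0, 2, 3, 4, 1, 5]
After 8 (swap(3, 1)): [0, 4, 3, 2, 1, 5]
After 9 (swap(2, 4)): [0, 4, 1, 2, 3, 5]
After 10 (rotate_left(2, 4, k=2)): [0, 4, 3, 1, 2, 5]
After 11 (rotate_left(0, 2, k=2)): [3, 0, 4, 1, 2, 5]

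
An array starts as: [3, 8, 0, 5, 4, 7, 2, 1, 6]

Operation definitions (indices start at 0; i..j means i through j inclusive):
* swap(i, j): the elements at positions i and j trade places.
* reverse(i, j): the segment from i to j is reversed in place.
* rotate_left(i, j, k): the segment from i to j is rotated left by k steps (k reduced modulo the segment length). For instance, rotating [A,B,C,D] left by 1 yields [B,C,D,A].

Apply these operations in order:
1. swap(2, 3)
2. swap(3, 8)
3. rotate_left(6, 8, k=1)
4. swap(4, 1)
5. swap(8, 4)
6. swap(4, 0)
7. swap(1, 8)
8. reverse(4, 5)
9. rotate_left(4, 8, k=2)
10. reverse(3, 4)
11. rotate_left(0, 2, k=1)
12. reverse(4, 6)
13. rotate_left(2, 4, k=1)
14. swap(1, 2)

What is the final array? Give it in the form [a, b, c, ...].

Answer: [8, 1, 5, 4, 2, 0, 6, 7, 3]

Derivation:
After 1 (swap(2, 3)): [3, 8, 5, 0, 4, 7, 2, 1, 6]
After 2 (swap(3, 8)): [3, 8, 5, 6, 4, 7, 2, 1, 0]
After 3 (rotate_left(6, 8, k=1)): [3, 8, 5, 6, 4, 7, 1, 0, 2]
After 4 (swap(4, 1)): [3, 4, 5, 6, 8, 7, 1, 0, 2]
After 5 (swap(8, 4)): [3, 4, 5, 6, 2, 7, 1, 0, 8]
After 6 (swap(4, 0)): [2, 4, 5, 6, 3, 7, 1, 0, 8]
After 7 (swap(1, 8)): [2, 8, 5, 6, 3, 7, 1, 0, 4]
After 8 (reverse(4, 5)): [2, 8, 5, 6, 7, 3, 1, 0, 4]
After 9 (rotate_left(4, 8, k=2)): [2, 8, 5, 6, 1, 0, 4, 7, 3]
After 10 (reverse(3, 4)): [2, 8, 5, 1, 6, 0, 4, 7, 3]
After 11 (rotate_left(0, 2, k=1)): [8, 5, 2, 1, 6, 0, 4, 7, 3]
After 12 (reverse(4, 6)): [8, 5, 2, 1, 4, 0, 6, 7, 3]
After 13 (rotate_left(2, 4, k=1)): [8, 5, 1, 4, 2, 0, 6, 7, 3]
After 14 (swap(1, 2)): [8, 1, 5, 4, 2, 0, 6, 7, 3]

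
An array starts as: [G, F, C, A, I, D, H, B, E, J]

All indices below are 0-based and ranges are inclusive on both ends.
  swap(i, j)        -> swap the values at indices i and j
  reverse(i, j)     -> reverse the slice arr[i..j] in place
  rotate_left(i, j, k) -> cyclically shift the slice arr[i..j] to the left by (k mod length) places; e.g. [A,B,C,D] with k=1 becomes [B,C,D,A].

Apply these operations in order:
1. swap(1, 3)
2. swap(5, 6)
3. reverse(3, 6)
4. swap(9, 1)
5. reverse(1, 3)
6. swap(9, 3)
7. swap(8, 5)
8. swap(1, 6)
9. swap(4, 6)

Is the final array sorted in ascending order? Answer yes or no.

After 1 (swap(1, 3)): [G, A, C, F, I, D, H, B, E, J]
After 2 (swap(5, 6)): [G, A, C, F, I, H, D, B, E, J]
After 3 (reverse(3, 6)): [G, A, C, D, H, I, F, B, E, J]
After 4 (swap(9, 1)): [G, J, C, D, H, I, F, B, E, A]
After 5 (reverse(1, 3)): [G, D, C, J, H, I, F, B, E, A]
After 6 (swap(9, 3)): [G, D, C, A, H, I, F, B, E, J]
After 7 (swap(8, 5)): [G, D, C, A, H, E, F, B, I, J]
After 8 (swap(1, 6)): [G, F, C, A, H, E, D, B, I, J]
After 9 (swap(4, 6)): [G, F, C, A, D, E, H, B, I, J]

Answer: no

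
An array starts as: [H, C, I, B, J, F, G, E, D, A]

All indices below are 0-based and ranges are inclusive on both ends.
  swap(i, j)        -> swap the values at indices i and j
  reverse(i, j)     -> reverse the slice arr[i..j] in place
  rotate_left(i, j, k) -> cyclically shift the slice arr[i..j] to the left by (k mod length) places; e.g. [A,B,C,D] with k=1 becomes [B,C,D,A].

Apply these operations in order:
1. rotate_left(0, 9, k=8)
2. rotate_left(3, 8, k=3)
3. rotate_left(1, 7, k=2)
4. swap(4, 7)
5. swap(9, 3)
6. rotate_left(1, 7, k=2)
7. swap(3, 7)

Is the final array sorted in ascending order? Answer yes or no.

After 1 (rotate_left(0, 9, k=8)): [D, A, H, C, I, B, J, F, G, E]
After 2 (rotate_left(3, 8, k=3)): [D, A, H, J, F, G, C, I, B, E]
After 3 (rotate_left(1, 7, k=2)): [D, J, F, G, C, I, A, H, B, E]
After 4 (swap(4, 7)): [D, J, F, G, H, I, A, C, B, E]
After 5 (swap(9, 3)): [D, J, F, E, H, I, A, C, B, G]
After 6 (rotate_left(1, 7, k=2)): [D, E, H, I, A, C, J, F, B, G]
After 7 (swap(3, 7)): [D, E, H, F, A, C, J, I, B, G]

Answer: no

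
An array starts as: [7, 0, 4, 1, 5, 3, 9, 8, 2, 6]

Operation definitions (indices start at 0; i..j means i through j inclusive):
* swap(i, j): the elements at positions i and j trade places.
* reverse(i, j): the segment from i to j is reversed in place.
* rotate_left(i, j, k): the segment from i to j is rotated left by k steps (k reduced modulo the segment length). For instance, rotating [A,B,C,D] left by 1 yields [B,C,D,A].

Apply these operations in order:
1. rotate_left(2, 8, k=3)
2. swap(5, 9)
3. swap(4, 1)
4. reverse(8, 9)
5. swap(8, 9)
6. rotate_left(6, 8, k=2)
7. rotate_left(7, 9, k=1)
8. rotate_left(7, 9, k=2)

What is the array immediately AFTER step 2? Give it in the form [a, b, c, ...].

Answer: [7, 0, 3, 9, 8, 6, 4, 1, 5, 2]

Derivation:
After 1 (rotate_left(2, 8, k=3)): [7, 0, 3, 9, 8, 2, 4, 1, 5, 6]
After 2 (swap(5, 9)): [7, 0, 3, 9, 8, 6, 4, 1, 5, 2]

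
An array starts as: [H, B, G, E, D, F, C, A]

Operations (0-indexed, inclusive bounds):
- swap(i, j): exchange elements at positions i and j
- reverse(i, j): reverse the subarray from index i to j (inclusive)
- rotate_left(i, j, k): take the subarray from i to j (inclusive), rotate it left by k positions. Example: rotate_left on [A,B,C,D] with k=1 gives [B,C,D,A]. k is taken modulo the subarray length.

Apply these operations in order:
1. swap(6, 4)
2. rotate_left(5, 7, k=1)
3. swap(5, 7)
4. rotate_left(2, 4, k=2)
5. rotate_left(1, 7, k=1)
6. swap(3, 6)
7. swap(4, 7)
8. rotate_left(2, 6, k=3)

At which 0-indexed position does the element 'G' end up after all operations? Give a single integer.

Answer: 4

Derivation:
After 1 (swap(6, 4)): [H, B, G, E, C, F, D, A]
After 2 (rotate_left(5, 7, k=1)): [H, B, G, E, C, D, A, F]
After 3 (swap(5, 7)): [H, B, G, E, C, F, A, D]
After 4 (rotate_left(2, 4, k=2)): [H, B, C, G, E, F, A, D]
After 5 (rotate_left(1, 7, k=1)): [H, C, G, E, F, A, D, B]
After 6 (swap(3, 6)): [H, C, G, D, F, A, E, B]
After 7 (swap(4, 7)): [H, C, G, D, B, A, E, F]
After 8 (rotate_left(2, 6, k=3)): [H, C, A, E, G, D, B, F]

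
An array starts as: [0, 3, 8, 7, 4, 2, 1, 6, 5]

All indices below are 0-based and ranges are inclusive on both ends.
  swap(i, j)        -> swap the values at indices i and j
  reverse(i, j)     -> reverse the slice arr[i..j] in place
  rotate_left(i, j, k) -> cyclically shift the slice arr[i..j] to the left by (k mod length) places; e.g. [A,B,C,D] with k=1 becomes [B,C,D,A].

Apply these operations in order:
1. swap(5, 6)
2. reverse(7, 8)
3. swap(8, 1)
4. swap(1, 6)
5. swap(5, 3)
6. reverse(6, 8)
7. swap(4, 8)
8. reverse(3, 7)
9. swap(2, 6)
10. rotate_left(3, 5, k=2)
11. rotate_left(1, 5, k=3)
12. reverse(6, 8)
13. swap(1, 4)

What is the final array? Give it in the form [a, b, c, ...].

Answer: [0, 6, 3, 2, 5, 7, 4, 1, 8]

Derivation:
After 1 (swap(5, 6)): [0, 3, 8, 7, 4, 1, 2, 6, 5]
After 2 (reverse(7, 8)): [0, 3, 8, 7, 4, 1, 2, 5, 6]
After 3 (swap(8, 1)): [0, 6, 8, 7, 4, 1, 2, 5, 3]
After 4 (swap(1, 6)): [0, 2, 8, 7, 4, 1, 6, 5, 3]
After 5 (swap(5, 3)): [0, 2, 8, 1, 4, 7, 6, 5, 3]
After 6 (reverse(6, 8)): [0, 2, 8, 1, 4, 7, 3, 5, 6]
After 7 (swap(4, 8)): [0, 2, 8, 1, 6, 7, 3, 5, 4]
After 8 (reverse(3, 7)): [0, 2, 8, 5, 3, 7, 6, 1, 4]
After 9 (swap(2, 6)): [0, 2, 6, 5, 3, 7, 8, 1, 4]
After 10 (rotate_left(3, 5, k=2)): [0, 2, 6, 7, 5, 3, 8, 1, 4]
After 11 (rotate_left(1, 5, k=3)): [0, 5, 3, 2, 6, 7, 8, 1, 4]
After 12 (reverse(6, 8)): [0, 5, 3, 2, 6, 7, 4, 1, 8]
After 13 (swap(1, 4)): [0, 6, 3, 2, 5, 7, 4, 1, 8]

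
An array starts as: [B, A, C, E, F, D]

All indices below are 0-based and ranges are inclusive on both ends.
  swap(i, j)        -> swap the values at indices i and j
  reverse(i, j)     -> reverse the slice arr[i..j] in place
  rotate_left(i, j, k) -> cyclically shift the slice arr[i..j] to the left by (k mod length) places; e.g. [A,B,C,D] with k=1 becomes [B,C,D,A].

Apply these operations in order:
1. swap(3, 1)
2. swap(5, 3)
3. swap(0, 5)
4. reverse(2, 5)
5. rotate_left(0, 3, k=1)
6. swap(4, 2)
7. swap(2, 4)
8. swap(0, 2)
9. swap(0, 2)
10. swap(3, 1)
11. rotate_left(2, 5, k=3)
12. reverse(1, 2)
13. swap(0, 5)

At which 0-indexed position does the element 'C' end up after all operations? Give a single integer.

After 1 (swap(3, 1)): [B, E, C, A, F, D]
After 2 (swap(5, 3)): [B, E, C, D, F, A]
After 3 (swap(0, 5)): [A, E, C, D, F, B]
After 4 (reverse(2, 5)): [A, E, B, F, D, C]
After 5 (rotate_left(0, 3, k=1)): [E, B, F, A, D, C]
After 6 (swap(4, 2)): [E, B, D, A, F, C]
After 7 (swap(2, 4)): [E, B, F, A, D, C]
After 8 (swap(0, 2)): [F, B, E, A, D, C]
After 9 (swap(0, 2)): [E, B, F, A, D, C]
After 10 (swap(3, 1)): [E, A, F, B, D, C]
After 11 (rotate_left(2, 5, k=3)): [E, A, C, F, B, D]
After 12 (reverse(1, 2)): [E, C, A, F, B, D]
After 13 (swap(0, 5)): [D, C, A, F, B, E]

Answer: 1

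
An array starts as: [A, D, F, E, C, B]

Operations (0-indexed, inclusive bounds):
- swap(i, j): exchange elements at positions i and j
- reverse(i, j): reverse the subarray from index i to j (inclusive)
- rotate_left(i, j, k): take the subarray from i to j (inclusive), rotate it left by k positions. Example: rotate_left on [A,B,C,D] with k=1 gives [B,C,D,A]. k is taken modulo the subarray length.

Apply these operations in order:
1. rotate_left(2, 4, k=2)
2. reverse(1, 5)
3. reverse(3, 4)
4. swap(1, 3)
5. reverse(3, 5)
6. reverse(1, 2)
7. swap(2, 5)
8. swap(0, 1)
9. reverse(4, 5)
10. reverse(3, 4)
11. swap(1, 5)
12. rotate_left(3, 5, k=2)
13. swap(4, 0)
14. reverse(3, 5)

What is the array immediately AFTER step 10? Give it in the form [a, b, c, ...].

After 1 (rotate_left(2, 4, k=2)): [A, D, C, F, E, B]
After 2 (reverse(1, 5)): [A, B, E, F, C, D]
After 3 (reverse(3, 4)): [A, B, E, C, F, D]
After 4 (swap(1, 3)): [A, C, E, B, F, D]
After 5 (reverse(3, 5)): [A, C, E, D, F, B]
After 6 (reverse(1, 2)): [A, E, C, D, F, B]
After 7 (swap(2, 5)): [A, E, B, D, F, C]
After 8 (swap(0, 1)): [E, A, B, D, F, C]
After 9 (reverse(4, 5)): [E, A, B, D, C, F]
After 10 (reverse(3, 4)): [E, A, B, C, D, F]

Answer: [E, A, B, C, D, F]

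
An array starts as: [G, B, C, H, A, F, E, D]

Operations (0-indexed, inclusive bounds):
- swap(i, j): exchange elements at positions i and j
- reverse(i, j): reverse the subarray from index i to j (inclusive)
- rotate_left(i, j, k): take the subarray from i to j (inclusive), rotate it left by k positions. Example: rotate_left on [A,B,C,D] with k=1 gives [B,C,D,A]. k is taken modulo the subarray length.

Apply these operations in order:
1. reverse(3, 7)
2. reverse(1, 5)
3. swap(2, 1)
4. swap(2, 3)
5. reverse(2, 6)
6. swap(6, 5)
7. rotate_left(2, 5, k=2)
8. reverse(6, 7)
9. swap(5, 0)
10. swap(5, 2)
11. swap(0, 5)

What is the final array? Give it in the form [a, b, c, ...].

After 1 (reverse(3, 7)): [G, B, C, D, E, F, A, H]
After 2 (reverse(1, 5)): [G, F, E, D, C, B, A, H]
After 3 (swap(2, 1)): [G, E, F, D, C, B, A, H]
After 4 (swap(2, 3)): [G, E, D, F, C, B, A, H]
After 5 (reverse(2, 6)): [G, E, A, B, C, F, D, H]
After 6 (swap(6, 5)): [G, E, A, B, C, D, F, H]
After 7 (rotate_left(2, 5, k=2)): [G, E, C, D, A, B, F, H]
After 8 (reverse(6, 7)): [G, E, C, D, A, B, H, F]
After 9 (swap(5, 0)): [B, E, C, D, A, G, H, F]
After 10 (swap(5, 2)): [B, E, G, D, A, C, H, F]
After 11 (swap(0, 5)): [C, E, G, D, A, B, H, F]

Answer: [C, E, G, D, A, B, H, F]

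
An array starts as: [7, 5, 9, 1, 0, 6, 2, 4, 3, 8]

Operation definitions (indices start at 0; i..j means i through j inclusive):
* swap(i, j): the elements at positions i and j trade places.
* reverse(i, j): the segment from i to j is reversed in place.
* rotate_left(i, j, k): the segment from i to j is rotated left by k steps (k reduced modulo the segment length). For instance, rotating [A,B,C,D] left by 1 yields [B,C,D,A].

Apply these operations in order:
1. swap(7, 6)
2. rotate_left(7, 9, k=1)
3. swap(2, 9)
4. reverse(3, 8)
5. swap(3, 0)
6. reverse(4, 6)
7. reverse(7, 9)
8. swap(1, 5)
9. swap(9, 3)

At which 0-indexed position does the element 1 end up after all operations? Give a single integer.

Answer: 8

Derivation:
After 1 (swap(7, 6)): [7, 5, 9, 1, 0, 6, 4, 2, 3, 8]
After 2 (rotate_left(7, 9, k=1)): [7, 5, 9, 1, 0, 6, 4, 3, 8, 2]
After 3 (swap(2, 9)): [7, 5, 2, 1, 0, 6, 4, 3, 8, 9]
After 4 (reverse(3, 8)): [7, 5, 2, 8, 3, 4, 6, 0, 1, 9]
After 5 (swap(3, 0)): [8, 5, 2, 7, 3, 4, 6, 0, 1, 9]
After 6 (reverse(4, 6)): [8, 5, 2, 7, 6, 4, 3, 0, 1, 9]
After 7 (reverse(7, 9)): [8, 5, 2, 7, 6, 4, 3, 9, 1, 0]
After 8 (swap(1, 5)): [8, 4, 2, 7, 6, 5, 3, 9, 1, 0]
After 9 (swap(9, 3)): [8, 4, 2, 0, 6, 5, 3, 9, 1, 7]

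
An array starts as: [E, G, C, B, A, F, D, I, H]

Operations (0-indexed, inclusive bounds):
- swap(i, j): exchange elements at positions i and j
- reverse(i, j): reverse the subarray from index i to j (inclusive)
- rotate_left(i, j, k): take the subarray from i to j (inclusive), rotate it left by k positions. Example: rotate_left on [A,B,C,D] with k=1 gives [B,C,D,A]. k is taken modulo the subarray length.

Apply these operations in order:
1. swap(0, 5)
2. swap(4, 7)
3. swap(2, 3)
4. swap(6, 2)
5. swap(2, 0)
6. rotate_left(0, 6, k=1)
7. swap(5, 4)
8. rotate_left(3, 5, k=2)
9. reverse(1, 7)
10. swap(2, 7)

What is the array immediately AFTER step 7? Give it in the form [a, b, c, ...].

After 1 (swap(0, 5)): [F, G, C, B, A, E, D, I, H]
After 2 (swap(4, 7)): [F, G, C, B, I, E, D, A, H]
After 3 (swap(2, 3)): [F, G, B, C, I, E, D, A, H]
After 4 (swap(6, 2)): [F, G, D, C, I, E, B, A, H]
After 5 (swap(2, 0)): [D, G, F, C, I, E, B, A, H]
After 6 (rotate_left(0, 6, k=1)): [G, F, C, I, E, B, D, A, H]
After 7 (swap(5, 4)): [G, F, C, I, B, E, D, A, H]

Answer: [G, F, C, I, B, E, D, A, H]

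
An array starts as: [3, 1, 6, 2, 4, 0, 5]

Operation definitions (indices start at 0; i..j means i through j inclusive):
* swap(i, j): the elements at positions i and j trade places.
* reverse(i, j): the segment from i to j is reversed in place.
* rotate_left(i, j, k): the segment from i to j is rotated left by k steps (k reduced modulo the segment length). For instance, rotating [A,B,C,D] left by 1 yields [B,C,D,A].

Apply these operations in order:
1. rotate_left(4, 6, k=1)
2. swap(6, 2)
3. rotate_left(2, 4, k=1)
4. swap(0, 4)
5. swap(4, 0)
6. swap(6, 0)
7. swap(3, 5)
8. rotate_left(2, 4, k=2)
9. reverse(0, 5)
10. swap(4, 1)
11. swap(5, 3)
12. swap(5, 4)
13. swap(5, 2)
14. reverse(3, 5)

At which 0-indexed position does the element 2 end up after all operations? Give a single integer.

After 1 (rotate_left(4, 6, k=1)): [3, 1, 6, 2, 0, 5, 4]
After 2 (swap(6, 2)): [3, 1, 4, 2, 0, 5, 6]
After 3 (rotate_left(2, 4, k=1)): [3, 1, 2, 0, 4, 5, 6]
After 4 (swap(0, 4)): [4, 1, 2, 0, 3, 5, 6]
After 5 (swap(4, 0)): [3, 1, 2, 0, 4, 5, 6]
After 6 (swap(6, 0)): [6, 1, 2, 0, 4, 5, 3]
After 7 (swap(3, 5)): [6, 1, 2, 5, 4, 0, 3]
After 8 (rotate_left(2, 4, k=2)): [6, 1, 4, 2, 5, 0, 3]
After 9 (reverse(0, 5)): [0, 5, 2, 4, 1, 6, 3]
After 10 (swap(4, 1)): [0, 1, 2, 4, 5, 6, 3]
After 11 (swap(5, 3)): [0, 1, 2, 6, 5, 4, 3]
After 12 (swap(5, 4)): [0, 1, 2, 6, 4, 5, 3]
After 13 (swap(5, 2)): [0, 1, 5, 6, 4, 2, 3]
After 14 (reverse(3, 5)): [0, 1, 5, 2, 4, 6, 3]

Answer: 3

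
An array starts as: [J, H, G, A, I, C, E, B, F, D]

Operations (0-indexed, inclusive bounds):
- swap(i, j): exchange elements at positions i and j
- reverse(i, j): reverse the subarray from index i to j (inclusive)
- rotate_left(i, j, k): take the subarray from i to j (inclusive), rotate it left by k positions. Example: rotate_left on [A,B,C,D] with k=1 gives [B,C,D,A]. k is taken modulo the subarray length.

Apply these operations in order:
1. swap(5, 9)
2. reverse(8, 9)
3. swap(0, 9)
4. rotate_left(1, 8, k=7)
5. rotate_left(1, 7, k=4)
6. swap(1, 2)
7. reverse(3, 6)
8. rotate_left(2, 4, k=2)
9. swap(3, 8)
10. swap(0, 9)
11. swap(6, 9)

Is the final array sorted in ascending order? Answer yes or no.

After 1 (swap(5, 9)): [J, H, G, A, I, D, E, B, F, C]
After 2 (reverse(8, 9)): [J, H, G, A, I, D, E, B, C, F]
After 3 (swap(0, 9)): [F, H, G, A, I, D, E, B, C, J]
After 4 (rotate_left(1, 8, k=7)): [F, C, H, G, A, I, D, E, B, J]
After 5 (rotate_left(1, 7, k=4)): [F, I, D, E, C, H, G, A, B, J]
After 6 (swap(1, 2)): [F, D, I, E, C, H, G, A, B, J]
After 7 (reverse(3, 6)): [F, D, I, G, H, C, E, A, B, J]
After 8 (rotate_left(2, 4, k=2)): [F, D, H, I, G, C, E, A, B, J]
After 9 (swap(3, 8)): [F, D, H, B, G, C, E, A, I, J]
After 10 (swap(0, 9)): [J, D, H, B, G, C, E, A, I, F]
After 11 (swap(6, 9)): [J, D, H, B, G, C, F, A, I, E]

Answer: no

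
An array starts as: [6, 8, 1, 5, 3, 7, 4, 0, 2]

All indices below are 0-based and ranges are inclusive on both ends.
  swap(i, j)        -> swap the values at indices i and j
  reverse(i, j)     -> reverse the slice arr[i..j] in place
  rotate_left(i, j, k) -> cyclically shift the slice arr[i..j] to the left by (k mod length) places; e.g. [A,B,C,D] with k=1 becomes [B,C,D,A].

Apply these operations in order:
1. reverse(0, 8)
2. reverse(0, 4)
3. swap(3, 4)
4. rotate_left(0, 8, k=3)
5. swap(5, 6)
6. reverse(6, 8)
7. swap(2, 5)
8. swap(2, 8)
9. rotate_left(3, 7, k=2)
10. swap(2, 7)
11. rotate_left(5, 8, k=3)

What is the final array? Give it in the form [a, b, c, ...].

Answer: [2, 0, 8, 5, 4, 3, 7, 1, 6]

Derivation:
After 1 (reverse(0, 8)): [2, 0, 4, 7, 3, 5, 1, 8, 6]
After 2 (reverse(0, 4)): [3, 7, 4, 0, 2, 5, 1, 8, 6]
After 3 (swap(3, 4)): [3, 7, 4, 2, 0, 5, 1, 8, 6]
After 4 (rotate_left(0, 8, k=3)): [2, 0, 5, 1, 8, 6, 3, 7, 4]
After 5 (swap(5, 6)): [2, 0, 5, 1, 8, 3, 6, 7, 4]
After 6 (reverse(6, 8)): [2, 0, 5, 1, 8, 3, 4, 7, 6]
After 7 (swap(2, 5)): [2, 0, 3, 1, 8, 5, 4, 7, 6]
After 8 (swap(2, 8)): [2, 0, 6, 1, 8, 5, 4, 7, 3]
After 9 (rotate_left(3, 7, k=2)): [2, 0, 6, 5, 4, 7, 1, 8, 3]
After 10 (swap(2, 7)): [2, 0, 8, 5, 4, 7, 1, 6, 3]
After 11 (rotate_left(5, 8, k=3)): [2, 0, 8, 5, 4, 3, 7, 1, 6]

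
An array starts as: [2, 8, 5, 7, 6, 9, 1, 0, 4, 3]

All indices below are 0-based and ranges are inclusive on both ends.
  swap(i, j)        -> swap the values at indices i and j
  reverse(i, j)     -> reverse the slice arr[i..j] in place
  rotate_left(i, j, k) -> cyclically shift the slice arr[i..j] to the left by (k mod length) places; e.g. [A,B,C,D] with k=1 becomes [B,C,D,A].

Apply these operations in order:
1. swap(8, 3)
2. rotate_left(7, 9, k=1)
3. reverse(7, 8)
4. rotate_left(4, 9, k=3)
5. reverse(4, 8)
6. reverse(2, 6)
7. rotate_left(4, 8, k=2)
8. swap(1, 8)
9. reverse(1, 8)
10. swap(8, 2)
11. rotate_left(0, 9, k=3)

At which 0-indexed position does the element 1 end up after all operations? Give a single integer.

After 1 (swap(8, 3)): [2, 8, 5, 4, 6, 9, 1, 0, 7, 3]
After 2 (rotate_left(7, 9, k=1)): [2, 8, 5, 4, 6, 9, 1, 7, 3, 0]
After 3 (reverse(7, 8)): [2, 8, 5, 4, 6, 9, 1, 3, 7, 0]
After 4 (rotate_left(4, 9, k=3)): [2, 8, 5, 4, 3, 7, 0, 6, 9, 1]
After 5 (reverse(4, 8)): [2, 8, 5, 4, 9, 6, 0, 7, 3, 1]
After 6 (reverse(2, 6)): [2, 8, 0, 6, 9, 4, 5, 7, 3, 1]
After 7 (rotate_left(4, 8, k=2)): [2, 8, 0, 6, 5, 7, 3, 9, 4, 1]
After 8 (swap(1, 8)): [2, 4, 0, 6, 5, 7, 3, 9, 8, 1]
After 9 (reverse(1, 8)): [2, 8, 9, 3, 7, 5, 6, 0, 4, 1]
After 10 (swap(8, 2)): [2, 8, 4, 3, 7, 5, 6, 0, 9, 1]
After 11 (rotate_left(0, 9, k=3)): [3, 7, 5, 6, 0, 9, 1, 2, 8, 4]

Answer: 6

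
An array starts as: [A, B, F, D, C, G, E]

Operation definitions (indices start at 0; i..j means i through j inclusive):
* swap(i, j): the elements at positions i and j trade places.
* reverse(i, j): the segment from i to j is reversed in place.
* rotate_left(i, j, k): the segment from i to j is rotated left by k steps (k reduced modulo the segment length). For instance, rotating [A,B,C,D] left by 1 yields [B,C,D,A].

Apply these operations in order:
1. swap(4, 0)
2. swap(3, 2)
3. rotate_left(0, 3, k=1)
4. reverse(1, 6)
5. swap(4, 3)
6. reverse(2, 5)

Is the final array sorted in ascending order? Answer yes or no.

Answer: no

Derivation:
After 1 (swap(4, 0)): [C, B, F, D, A, G, E]
After 2 (swap(3, 2)): [C, B, D, F, A, G, E]
After 3 (rotate_left(0, 3, k=1)): [B, D, F, C, A, G, E]
After 4 (reverse(1, 6)): [B, E, G, A, C, F, D]
After 5 (swap(4, 3)): [B, E, G, C, A, F, D]
After 6 (reverse(2, 5)): [B, E, F, A, C, G, D]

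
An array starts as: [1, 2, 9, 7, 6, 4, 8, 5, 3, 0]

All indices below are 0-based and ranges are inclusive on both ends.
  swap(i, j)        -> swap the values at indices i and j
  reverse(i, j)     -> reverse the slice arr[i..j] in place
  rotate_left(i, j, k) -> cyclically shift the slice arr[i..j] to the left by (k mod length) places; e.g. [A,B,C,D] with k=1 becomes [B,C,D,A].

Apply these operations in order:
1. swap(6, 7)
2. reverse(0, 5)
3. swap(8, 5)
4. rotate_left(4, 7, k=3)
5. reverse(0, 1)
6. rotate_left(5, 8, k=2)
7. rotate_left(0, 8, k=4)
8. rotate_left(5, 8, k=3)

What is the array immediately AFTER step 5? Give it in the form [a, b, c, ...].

After 1 (swap(6, 7)): [1, 2, 9, 7, 6, 4, 5, 8, 3, 0]
After 2 (reverse(0, 5)): [4, 6, 7, 9, 2, 1, 5, 8, 3, 0]
After 3 (swap(8, 5)): [4, 6, 7, 9, 2, 3, 5, 8, 1, 0]
After 4 (rotate_left(4, 7, k=3)): [4, 6, 7, 9, 8, 2, 3, 5, 1, 0]
After 5 (reverse(0, 1)): [6, 4, 7, 9, 8, 2, 3, 5, 1, 0]

Answer: [6, 4, 7, 9, 8, 2, 3, 5, 1, 0]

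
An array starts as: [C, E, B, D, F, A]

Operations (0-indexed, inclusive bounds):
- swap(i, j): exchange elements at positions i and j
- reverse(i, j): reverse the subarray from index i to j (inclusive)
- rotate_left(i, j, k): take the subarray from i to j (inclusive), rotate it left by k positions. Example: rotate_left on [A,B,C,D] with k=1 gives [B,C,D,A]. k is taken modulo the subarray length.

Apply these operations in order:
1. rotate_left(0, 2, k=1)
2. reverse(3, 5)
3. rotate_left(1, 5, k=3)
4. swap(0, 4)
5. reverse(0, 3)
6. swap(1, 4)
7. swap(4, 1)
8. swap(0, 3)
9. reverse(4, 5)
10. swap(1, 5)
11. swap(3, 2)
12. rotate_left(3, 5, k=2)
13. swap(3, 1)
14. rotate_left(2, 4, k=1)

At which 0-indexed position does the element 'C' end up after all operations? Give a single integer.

After 1 (rotate_left(0, 2, k=1)): [E, B, C, D, F, A]
After 2 (reverse(3, 5)): [E, B, C, A, F, D]
After 3 (rotate_left(1, 5, k=3)): [E, F, D, B, C, A]
After 4 (swap(0, 4)): [C, F, D, B, E, A]
After 5 (reverse(0, 3)): [B, D, F, C, E, A]
After 6 (swap(1, 4)): [B, E, F, C, D, A]
After 7 (swap(4, 1)): [B, D, F, C, E, A]
After 8 (swap(0, 3)): [C, D, F, B, E, A]
After 9 (reverse(4, 5)): [C, D, F, B, A, E]
After 10 (swap(1, 5)): [C, E, F, B, A, D]
After 11 (swap(3, 2)): [C, E, B, F, A, D]
After 12 (rotate_left(3, 5, k=2)): [C, E, B, D, F, A]
After 13 (swap(3, 1)): [C, D, B, E, F, A]
After 14 (rotate_left(2, 4, k=1)): [C, D, E, F, B, A]

Answer: 0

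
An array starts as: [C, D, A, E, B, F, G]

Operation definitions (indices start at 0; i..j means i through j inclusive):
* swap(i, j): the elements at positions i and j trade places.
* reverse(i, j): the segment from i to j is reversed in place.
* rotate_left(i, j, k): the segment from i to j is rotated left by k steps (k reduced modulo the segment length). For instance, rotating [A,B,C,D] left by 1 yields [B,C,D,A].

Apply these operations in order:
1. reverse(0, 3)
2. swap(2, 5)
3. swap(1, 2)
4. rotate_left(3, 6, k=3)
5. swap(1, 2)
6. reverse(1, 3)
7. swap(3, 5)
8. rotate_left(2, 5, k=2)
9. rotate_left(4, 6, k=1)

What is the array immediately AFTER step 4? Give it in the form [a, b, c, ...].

Answer: [E, F, A, G, C, B, D]

Derivation:
After 1 (reverse(0, 3)): [E, A, D, C, B, F, G]
After 2 (swap(2, 5)): [E, A, F, C, B, D, G]
After 3 (swap(1, 2)): [E, F, A, C, B, D, G]
After 4 (rotate_left(3, 6, k=3)): [E, F, A, G, C, B, D]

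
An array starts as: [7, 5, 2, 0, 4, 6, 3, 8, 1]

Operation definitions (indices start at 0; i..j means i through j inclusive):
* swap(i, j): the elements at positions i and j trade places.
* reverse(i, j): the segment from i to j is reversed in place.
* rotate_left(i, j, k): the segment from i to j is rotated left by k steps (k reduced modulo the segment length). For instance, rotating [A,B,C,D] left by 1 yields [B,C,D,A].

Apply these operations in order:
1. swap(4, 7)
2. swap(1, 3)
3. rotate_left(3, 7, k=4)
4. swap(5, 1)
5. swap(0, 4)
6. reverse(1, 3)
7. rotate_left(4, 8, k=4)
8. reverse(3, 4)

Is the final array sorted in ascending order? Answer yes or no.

Answer: no

Derivation:
After 1 (swap(4, 7)): [7, 5, 2, 0, 8, 6, 3, 4, 1]
After 2 (swap(1, 3)): [7, 0, 2, 5, 8, 6, 3, 4, 1]
After 3 (rotate_left(3, 7, k=4)): [7, 0, 2, 4, 5, 8, 6, 3, 1]
After 4 (swap(5, 1)): [7, 8, 2, 4, 5, 0, 6, 3, 1]
After 5 (swap(0, 4)): [5, 8, 2, 4, 7, 0, 6, 3, 1]
After 6 (reverse(1, 3)): [5, 4, 2, 8, 7, 0, 6, 3, 1]
After 7 (rotate_left(4, 8, k=4)): [5, 4, 2, 8, 1, 7, 0, 6, 3]
After 8 (reverse(3, 4)): [5, 4, 2, 1, 8, 7, 0, 6, 3]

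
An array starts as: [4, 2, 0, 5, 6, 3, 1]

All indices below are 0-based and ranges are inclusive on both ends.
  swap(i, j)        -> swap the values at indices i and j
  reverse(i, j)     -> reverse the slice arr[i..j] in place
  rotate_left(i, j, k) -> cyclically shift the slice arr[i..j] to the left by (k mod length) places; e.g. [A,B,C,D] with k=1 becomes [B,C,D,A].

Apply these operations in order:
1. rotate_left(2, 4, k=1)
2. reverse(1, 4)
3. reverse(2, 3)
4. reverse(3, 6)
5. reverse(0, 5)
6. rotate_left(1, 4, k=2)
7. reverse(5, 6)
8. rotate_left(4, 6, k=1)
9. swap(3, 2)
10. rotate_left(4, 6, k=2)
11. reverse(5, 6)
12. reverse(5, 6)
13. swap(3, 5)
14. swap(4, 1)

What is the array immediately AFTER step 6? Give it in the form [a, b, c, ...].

Answer: [2, 5, 0, 3, 1, 4, 6]

Derivation:
After 1 (rotate_left(2, 4, k=1)): [4, 2, 5, 6, 0, 3, 1]
After 2 (reverse(1, 4)): [4, 0, 6, 5, 2, 3, 1]
After 3 (reverse(2, 3)): [4, 0, 5, 6, 2, 3, 1]
After 4 (reverse(3, 6)): [4, 0, 5, 1, 3, 2, 6]
After 5 (reverse(0, 5)): [2, 3, 1, 5, 0, 4, 6]
After 6 (rotate_left(1, 4, k=2)): [2, 5, 0, 3, 1, 4, 6]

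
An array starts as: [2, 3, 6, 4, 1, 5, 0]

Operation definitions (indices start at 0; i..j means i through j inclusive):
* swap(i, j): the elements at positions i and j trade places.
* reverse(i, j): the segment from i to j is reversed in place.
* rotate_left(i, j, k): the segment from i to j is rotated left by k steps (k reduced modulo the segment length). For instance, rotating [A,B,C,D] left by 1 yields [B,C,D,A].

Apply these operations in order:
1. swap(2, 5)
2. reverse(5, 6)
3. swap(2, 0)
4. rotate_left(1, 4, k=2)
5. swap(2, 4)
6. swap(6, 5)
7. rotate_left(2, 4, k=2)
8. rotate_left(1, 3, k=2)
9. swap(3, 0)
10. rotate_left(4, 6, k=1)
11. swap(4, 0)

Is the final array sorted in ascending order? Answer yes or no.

Answer: no

Derivation:
After 1 (swap(2, 5)): [2, 3, 5, 4, 1, 6, 0]
After 2 (reverse(5, 6)): [2, 3, 5, 4, 1, 0, 6]
After 3 (swap(2, 0)): [5, 3, 2, 4, 1, 0, 6]
After 4 (rotate_left(1, 4, k=2)): [5, 4, 1, 3, 2, 0, 6]
After 5 (swap(2, 4)): [5, 4, 2, 3, 1, 0, 6]
After 6 (swap(6, 5)): [5, 4, 2, 3, 1, 6, 0]
After 7 (rotate_left(2, 4, k=2)): [5, 4, 1, 2, 3, 6, 0]
After 8 (rotate_left(1, 3, k=2)): [5, 2, 4, 1, 3, 6, 0]
After 9 (swap(3, 0)): [1, 2, 4, 5, 3, 6, 0]
After 10 (rotate_left(4, 6, k=1)): [1, 2, 4, 5, 6, 0, 3]
After 11 (swap(4, 0)): [6, 2, 4, 5, 1, 0, 3]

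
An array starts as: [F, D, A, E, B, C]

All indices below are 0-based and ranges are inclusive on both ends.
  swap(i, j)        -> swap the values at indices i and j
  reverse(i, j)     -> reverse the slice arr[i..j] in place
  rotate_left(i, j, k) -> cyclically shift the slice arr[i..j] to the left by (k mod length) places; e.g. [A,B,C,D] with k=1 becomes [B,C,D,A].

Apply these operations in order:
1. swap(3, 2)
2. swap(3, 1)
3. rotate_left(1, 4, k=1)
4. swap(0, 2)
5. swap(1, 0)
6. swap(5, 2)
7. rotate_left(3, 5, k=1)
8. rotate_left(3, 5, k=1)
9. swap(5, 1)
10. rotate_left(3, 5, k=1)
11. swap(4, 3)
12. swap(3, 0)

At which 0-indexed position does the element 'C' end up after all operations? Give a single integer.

After 1 (swap(3, 2)): [F, D, E, A, B, C]
After 2 (swap(3, 1)): [F, A, E, D, B, C]
After 3 (rotate_left(1, 4, k=1)): [F, E, D, B, A, C]
After 4 (swap(0, 2)): [D, E, F, B, A, C]
After 5 (swap(1, 0)): [E, D, F, B, A, C]
After 6 (swap(5, 2)): [E, D, C, B, A, F]
After 7 (rotate_left(3, 5, k=1)): [E, D, C, A, F, B]
After 8 (rotate_left(3, 5, k=1)): [E, D, C, F, B, A]
After 9 (swap(5, 1)): [E, A, C, F, B, D]
After 10 (rotate_left(3, 5, k=1)): [E, A, C, B, D, F]
After 11 (swap(4, 3)): [E, A, C, D, B, F]
After 12 (swap(3, 0)): [D, A, C, E, B, F]

Answer: 2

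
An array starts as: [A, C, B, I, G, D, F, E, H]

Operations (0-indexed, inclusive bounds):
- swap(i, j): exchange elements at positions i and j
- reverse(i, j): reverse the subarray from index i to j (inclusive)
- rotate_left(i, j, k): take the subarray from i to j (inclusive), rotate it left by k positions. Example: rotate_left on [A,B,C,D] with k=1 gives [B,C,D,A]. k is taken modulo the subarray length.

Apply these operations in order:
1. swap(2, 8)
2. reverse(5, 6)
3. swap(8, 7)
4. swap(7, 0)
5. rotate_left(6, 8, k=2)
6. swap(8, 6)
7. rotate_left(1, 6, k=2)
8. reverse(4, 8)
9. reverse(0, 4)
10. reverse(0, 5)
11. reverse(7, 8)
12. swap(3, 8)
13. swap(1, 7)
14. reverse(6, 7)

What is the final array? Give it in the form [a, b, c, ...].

After 1 (swap(2, 8)): [A, C, H, I, G, D, F, E, B]
After 2 (reverse(5, 6)): [A, C, H, I, G, F, D, E, B]
After 3 (swap(8, 7)): [A, C, H, I, G, F, D, B, E]
After 4 (swap(7, 0)): [B, C, H, I, G, F, D, A, E]
After 5 (rotate_left(6, 8, k=2)): [B, C, H, I, G, F, E, D, A]
After 6 (swap(8, 6)): [B, C, H, I, G, F, A, D, E]
After 7 (rotate_left(1, 6, k=2)): [B, I, G, F, A, C, H, D, E]
After 8 (reverse(4, 8)): [B, I, G, F, E, D, H, C, A]
After 9 (reverse(0, 4)): [E, F, G, I, B, D, H, C, A]
After 10 (reverse(0, 5)): [D, B, I, G, F, E, H, C, A]
After 11 (reverse(7, 8)): [D, B, I, G, F, E, H, A, C]
After 12 (swap(3, 8)): [D, B, I, C, F, E, H, A, G]
After 13 (swap(1, 7)): [D, A, I, C, F, E, H, B, G]
After 14 (reverse(6, 7)): [D, A, I, C, F, E, B, H, G]

Answer: [D, A, I, C, F, E, B, H, G]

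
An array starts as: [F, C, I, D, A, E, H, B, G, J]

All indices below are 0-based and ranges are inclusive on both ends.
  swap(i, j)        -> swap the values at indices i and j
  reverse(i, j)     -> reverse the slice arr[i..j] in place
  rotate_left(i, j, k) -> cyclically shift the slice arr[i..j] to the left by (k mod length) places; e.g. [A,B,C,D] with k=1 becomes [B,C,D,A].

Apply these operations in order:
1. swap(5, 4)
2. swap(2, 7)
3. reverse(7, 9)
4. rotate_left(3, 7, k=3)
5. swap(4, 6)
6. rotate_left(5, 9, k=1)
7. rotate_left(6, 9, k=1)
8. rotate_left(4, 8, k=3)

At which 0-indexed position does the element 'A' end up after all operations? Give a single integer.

After 1 (swap(5, 4)): [F, C, I, D, E, A, H, B, G, J]
After 2 (swap(2, 7)): [F, C, B, D, E, A, H, I, G, J]
After 3 (reverse(7, 9)): [F, C, B, D, E, A, H, J, G, I]
After 4 (rotate_left(3, 7, k=3)): [F, C, B, H, J, D, E, A, G, I]
After 5 (swap(4, 6)): [F, C, B, H, E, D, J, A, G, I]
After 6 (rotate_left(5, 9, k=1)): [F, C, B, H, E, J, A, G, I, D]
After 7 (rotate_left(6, 9, k=1)): [F, C, B, H, E, J, G, I, D, A]
After 8 (rotate_left(4, 8, k=3)): [F, C, B, H, I, D, E, J, G, A]

Answer: 9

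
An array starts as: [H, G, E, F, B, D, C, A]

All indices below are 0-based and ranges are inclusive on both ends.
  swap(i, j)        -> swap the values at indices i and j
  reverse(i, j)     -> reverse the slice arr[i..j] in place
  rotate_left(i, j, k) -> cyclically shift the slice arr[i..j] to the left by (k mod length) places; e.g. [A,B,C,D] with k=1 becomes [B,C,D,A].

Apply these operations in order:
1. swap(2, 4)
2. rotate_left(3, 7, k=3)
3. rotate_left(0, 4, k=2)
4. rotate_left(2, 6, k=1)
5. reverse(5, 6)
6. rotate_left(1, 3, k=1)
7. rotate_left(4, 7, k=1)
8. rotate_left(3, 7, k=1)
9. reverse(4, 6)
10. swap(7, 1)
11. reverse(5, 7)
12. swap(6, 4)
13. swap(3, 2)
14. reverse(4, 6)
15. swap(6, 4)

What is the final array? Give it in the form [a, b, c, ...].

After 1 (swap(2, 4)): [H, G, B, F, E, D, C, A]
After 2 (rotate_left(3, 7, k=3)): [H, G, B, C, A, F, E, D]
After 3 (rotate_left(0, 4, k=2)): [B, C, A, H, G, F, E, D]
After 4 (rotate_left(2, 6, k=1)): [B, C, H, G, F, E, A, D]
After 5 (reverse(5, 6)): [B, C, H, G, F, A, E, D]
After 6 (rotate_left(1, 3, k=1)): [B, H, G, C, F, A, E, D]
After 7 (rotate_left(4, 7, k=1)): [B, H, G, C, A, E, D, F]
After 8 (rotate_left(3, 7, k=1)): [B, H, G, A, E, D, F, C]
After 9 (reverse(4, 6)): [B, H, G, A, F, D, E, C]
After 10 (swap(7, 1)): [B, C, G, A, F, D, E, H]
After 11 (reverse(5, 7)): [B, C, G, A, F, H, E, D]
After 12 (swap(6, 4)): [B, C, G, A, E, H, F, D]
After 13 (swap(3, 2)): [B, C, A, G, E, H, F, D]
After 14 (reverse(4, 6)): [B, C, A, G, F, H, E, D]
After 15 (swap(6, 4)): [B, C, A, G, E, H, F, D]

Answer: [B, C, A, G, E, H, F, D]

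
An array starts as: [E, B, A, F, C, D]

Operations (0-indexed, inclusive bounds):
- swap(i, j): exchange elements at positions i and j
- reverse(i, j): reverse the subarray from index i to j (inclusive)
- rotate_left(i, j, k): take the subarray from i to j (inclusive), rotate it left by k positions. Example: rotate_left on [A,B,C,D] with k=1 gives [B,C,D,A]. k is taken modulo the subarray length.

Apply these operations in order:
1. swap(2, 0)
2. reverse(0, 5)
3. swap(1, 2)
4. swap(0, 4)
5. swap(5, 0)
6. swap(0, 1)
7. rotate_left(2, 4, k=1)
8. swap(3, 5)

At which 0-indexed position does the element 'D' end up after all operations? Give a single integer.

After 1 (swap(2, 0)): [A, B, E, F, C, D]
After 2 (reverse(0, 5)): [D, C, F, E, B, A]
After 3 (swap(1, 2)): [D, F, C, E, B, A]
After 4 (swap(0, 4)): [B, F, C, E, D, A]
After 5 (swap(5, 0)): [A, F, C, E, D, B]
After 6 (swap(0, 1)): [F, A, C, E, D, B]
After 7 (rotate_left(2, 4, k=1)): [F, A, E, D, C, B]
After 8 (swap(3, 5)): [F, A, E, B, C, D]

Answer: 5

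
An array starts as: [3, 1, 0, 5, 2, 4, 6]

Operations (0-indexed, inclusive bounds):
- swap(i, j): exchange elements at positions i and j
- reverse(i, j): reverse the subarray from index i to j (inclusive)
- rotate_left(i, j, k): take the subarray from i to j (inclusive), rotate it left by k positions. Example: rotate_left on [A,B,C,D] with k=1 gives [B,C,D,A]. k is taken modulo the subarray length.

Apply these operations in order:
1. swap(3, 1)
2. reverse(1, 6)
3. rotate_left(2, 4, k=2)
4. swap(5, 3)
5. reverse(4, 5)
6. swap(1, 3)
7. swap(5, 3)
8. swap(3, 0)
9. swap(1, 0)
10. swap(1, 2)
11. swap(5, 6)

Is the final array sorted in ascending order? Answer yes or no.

Answer: yes

Derivation:
After 1 (swap(3, 1)): [3, 5, 0, 1, 2, 4, 6]
After 2 (reverse(1, 6)): [3, 6, 4, 2, 1, 0, 5]
After 3 (rotate_left(2, 4, k=2)): [3, 6, 1, 4, 2, 0, 5]
After 4 (swap(5, 3)): [3, 6, 1, 0, 2, 4, 5]
After 5 (reverse(4, 5)): [3, 6, 1, 0, 4, 2, 5]
After 6 (swap(1, 3)): [3, 0, 1, 6, 4, 2, 5]
After 7 (swap(5, 3)): [3, 0, 1, 2, 4, 6, 5]
After 8 (swap(3, 0)): [2, 0, 1, 3, 4, 6, 5]
After 9 (swap(1, 0)): [0, 2, 1, 3, 4, 6, 5]
After 10 (swap(1, 2)): [0, 1, 2, 3, 4, 6, 5]
After 11 (swap(5, 6)): [0, 1, 2, 3, 4, 5, 6]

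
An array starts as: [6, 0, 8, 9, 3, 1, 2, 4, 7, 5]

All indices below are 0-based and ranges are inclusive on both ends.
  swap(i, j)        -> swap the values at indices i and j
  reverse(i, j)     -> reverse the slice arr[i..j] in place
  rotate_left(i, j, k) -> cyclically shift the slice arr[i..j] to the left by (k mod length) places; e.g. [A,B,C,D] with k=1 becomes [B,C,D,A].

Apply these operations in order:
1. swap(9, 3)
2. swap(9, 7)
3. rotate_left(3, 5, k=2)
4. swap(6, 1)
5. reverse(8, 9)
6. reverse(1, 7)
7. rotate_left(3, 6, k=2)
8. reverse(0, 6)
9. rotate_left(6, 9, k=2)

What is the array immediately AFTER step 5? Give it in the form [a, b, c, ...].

Answer: [6, 2, 8, 1, 5, 3, 0, 9, 4, 7]

Derivation:
After 1 (swap(9, 3)): [6, 0, 8, 5, 3, 1, 2, 4, 7, 9]
After 2 (swap(9, 7)): [6, 0, 8, 5, 3, 1, 2, 9, 7, 4]
After 3 (rotate_left(3, 5, k=2)): [6, 0, 8, 1, 5, 3, 2, 9, 7, 4]
After 4 (swap(6, 1)): [6, 2, 8, 1, 5, 3, 0, 9, 7, 4]
After 5 (reverse(8, 9)): [6, 2, 8, 1, 5, 3, 0, 9, 4, 7]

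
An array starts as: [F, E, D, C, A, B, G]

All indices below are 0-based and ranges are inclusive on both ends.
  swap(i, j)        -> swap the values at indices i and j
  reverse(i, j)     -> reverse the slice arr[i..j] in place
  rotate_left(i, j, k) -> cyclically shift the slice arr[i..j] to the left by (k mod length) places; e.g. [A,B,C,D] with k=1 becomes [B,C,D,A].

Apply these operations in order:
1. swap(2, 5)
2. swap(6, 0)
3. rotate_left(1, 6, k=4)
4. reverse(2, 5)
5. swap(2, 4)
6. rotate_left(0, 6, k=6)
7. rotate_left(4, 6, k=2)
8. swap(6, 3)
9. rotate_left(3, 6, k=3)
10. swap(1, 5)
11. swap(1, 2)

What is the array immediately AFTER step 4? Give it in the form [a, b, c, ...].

Answer: [G, D, C, B, E, F, A]

Derivation:
After 1 (swap(2, 5)): [F, E, B, C, A, D, G]
After 2 (swap(6, 0)): [G, E, B, C, A, D, F]
After 3 (rotate_left(1, 6, k=4)): [G, D, F, E, B, C, A]
After 4 (reverse(2, 5)): [G, D, C, B, E, F, A]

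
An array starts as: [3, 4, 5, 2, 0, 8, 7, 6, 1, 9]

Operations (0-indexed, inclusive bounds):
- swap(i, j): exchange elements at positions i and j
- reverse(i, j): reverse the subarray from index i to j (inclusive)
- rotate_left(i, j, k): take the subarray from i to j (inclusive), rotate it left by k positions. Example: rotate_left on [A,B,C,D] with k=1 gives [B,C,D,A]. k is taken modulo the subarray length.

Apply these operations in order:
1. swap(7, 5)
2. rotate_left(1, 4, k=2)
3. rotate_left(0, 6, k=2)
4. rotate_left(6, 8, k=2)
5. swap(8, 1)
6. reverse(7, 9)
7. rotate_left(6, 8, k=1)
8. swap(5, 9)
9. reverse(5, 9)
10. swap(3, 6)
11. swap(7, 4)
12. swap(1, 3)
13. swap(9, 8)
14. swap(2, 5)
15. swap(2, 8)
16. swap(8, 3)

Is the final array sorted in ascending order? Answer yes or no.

Answer: yes

Derivation:
After 1 (swap(7, 5)): [3, 4, 5, 2, 0, 6, 7, 8, 1, 9]
After 2 (rotate_left(1, 4, k=2)): [3, 2, 0, 4, 5, 6, 7, 8, 1, 9]
After 3 (rotate_left(0, 6, k=2)): [0, 4, 5, 6, 7, 3, 2, 8, 1, 9]
After 4 (rotate_left(6, 8, k=2)): [0, 4, 5, 6, 7, 3, 1, 2, 8, 9]
After 5 (swap(8, 1)): [0, 8, 5, 6, 7, 3, 1, 2, 4, 9]
After 6 (reverse(7, 9)): [0, 8, 5, 6, 7, 3, 1, 9, 4, 2]
After 7 (rotate_left(6, 8, k=1)): [0, 8, 5, 6, 7, 3, 9, 4, 1, 2]
After 8 (swap(5, 9)): [0, 8, 5, 6, 7, 2, 9, 4, 1, 3]
After 9 (reverse(5, 9)): [0, 8, 5, 6, 7, 3, 1, 4, 9, 2]
After 10 (swap(3, 6)): [0, 8, 5, 1, 7, 3, 6, 4, 9, 2]
After 11 (swap(7, 4)): [0, 8, 5, 1, 4, 3, 6, 7, 9, 2]
After 12 (swap(1, 3)): [0, 1, 5, 8, 4, 3, 6, 7, 9, 2]
After 13 (swap(9, 8)): [0, 1, 5, 8, 4, 3, 6, 7, 2, 9]
After 14 (swap(2, 5)): [0, 1, 3, 8, 4, 5, 6, 7, 2, 9]
After 15 (swap(2, 8)): [0, 1, 2, 8, 4, 5, 6, 7, 3, 9]
After 16 (swap(8, 3)): [0, 1, 2, 3, 4, 5, 6, 7, 8, 9]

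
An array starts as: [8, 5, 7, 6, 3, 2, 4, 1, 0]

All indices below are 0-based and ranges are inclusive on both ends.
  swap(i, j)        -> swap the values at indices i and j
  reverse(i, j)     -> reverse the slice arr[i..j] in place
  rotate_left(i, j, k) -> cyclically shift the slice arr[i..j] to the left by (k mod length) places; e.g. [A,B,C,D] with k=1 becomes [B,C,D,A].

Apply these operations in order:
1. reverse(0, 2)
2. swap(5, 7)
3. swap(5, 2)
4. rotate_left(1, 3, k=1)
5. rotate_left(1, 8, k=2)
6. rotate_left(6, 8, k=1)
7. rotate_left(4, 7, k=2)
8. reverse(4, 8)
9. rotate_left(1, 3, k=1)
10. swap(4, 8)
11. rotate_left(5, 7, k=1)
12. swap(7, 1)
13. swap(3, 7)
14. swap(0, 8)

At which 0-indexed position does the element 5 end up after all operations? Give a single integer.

Answer: 7

Derivation:
After 1 (reverse(0, 2)): [7, 5, 8, 6, 3, 2, 4, 1, 0]
After 2 (swap(5, 7)): [7, 5, 8, 6, 3, 1, 4, 2, 0]
After 3 (swap(5, 2)): [7, 5, 1, 6, 3, 8, 4, 2, 0]
After 4 (rotate_left(1, 3, k=1)): [7, 1, 6, 5, 3, 8, 4, 2, 0]
After 5 (rotate_left(1, 8, k=2)): [7, 5, 3, 8, 4, 2, 0, 1, 6]
After 6 (rotate_left(6, 8, k=1)): [7, 5, 3, 8, 4, 2, 1, 6, 0]
After 7 (rotate_left(4, 7, k=2)): [7, 5, 3, 8, 1, 6, 4, 2, 0]
After 8 (reverse(4, 8)): [7, 5, 3, 8, 0, 2, 4, 6, 1]
After 9 (rotate_left(1, 3, k=1)): [7, 3, 8, 5, 0, 2, 4, 6, 1]
After 10 (swap(4, 8)): [7, 3, 8, 5, 1, 2, 4, 6, 0]
After 11 (rotate_left(5, 7, k=1)): [7, 3, 8, 5, 1, 4, 6, 2, 0]
After 12 (swap(7, 1)): [7, 2, 8, 5, 1, 4, 6, 3, 0]
After 13 (swap(3, 7)): [7, 2, 8, 3, 1, 4, 6, 5, 0]
After 14 (swap(0, 8)): [0, 2, 8, 3, 1, 4, 6, 5, 7]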